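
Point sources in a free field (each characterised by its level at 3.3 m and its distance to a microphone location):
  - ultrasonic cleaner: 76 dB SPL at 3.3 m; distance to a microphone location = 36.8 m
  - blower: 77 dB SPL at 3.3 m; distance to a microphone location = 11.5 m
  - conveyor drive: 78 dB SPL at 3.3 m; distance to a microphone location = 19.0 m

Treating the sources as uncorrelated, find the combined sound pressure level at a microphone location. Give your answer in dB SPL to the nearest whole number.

Apply inverse-square spreading to bring every level to the receiver, then sum 10^(L/10).
ultrasonic cleaner: 76 − 20·log₁₀(36.8/3.3) = 76 − 20.95 = 55.05 dB SPL.
blower: 77 − 20·log₁₀(11.5/3.3) = 77 − 10.84 = 66.16 dB SPL.
conveyor drive: 78 − 20·log₁₀(19.0/3.3) = 78 − 15.20 = 62.80 dB SPL.
Σ 10^(L/10) = 6.350e+06 → L_total = 10·log₁₀(6.350e+06) = 68.03 dB SPL.

68 dB SPL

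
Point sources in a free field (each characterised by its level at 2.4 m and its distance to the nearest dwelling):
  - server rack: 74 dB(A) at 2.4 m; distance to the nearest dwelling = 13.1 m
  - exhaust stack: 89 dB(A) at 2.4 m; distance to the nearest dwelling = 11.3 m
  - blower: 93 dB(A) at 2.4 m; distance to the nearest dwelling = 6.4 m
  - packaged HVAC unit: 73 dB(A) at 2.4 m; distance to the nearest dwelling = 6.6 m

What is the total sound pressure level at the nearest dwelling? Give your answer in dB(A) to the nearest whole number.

Propagate each source to the receiver with L = L_ref − 20·log₁₀(r/r_ref), then add intensities.
server rack: 74 − 20·log₁₀(13.1/2.4) = 74 − 14.74 = 59.26 dB(A).
exhaust stack: 89 − 20·log₁₀(11.3/2.4) = 89 − 13.46 = 75.54 dB(A).
blower: 93 − 20·log₁₀(6.4/2.4) = 93 − 8.52 = 84.48 dB(A).
packaged HVAC unit: 73 − 20·log₁₀(6.6/2.4) = 73 − 8.79 = 64.21 dB(A).
Σ 10^(L/10) = 3.199e+08 → L_total = 10·log₁₀(3.199e+08) = 85.05 dB(A).

85 dB(A)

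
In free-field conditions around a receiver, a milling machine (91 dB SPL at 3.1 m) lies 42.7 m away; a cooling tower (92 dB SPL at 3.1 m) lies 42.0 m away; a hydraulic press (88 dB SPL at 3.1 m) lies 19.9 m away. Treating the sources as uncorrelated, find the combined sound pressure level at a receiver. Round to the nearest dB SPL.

75 dB SPL

Propagate each source to the receiver with L = L_ref − 20·log₁₀(r/r_ref), then add intensities.
milling machine: 91 − 20·log₁₀(42.7/3.1) = 91 − 22.78 = 68.22 dB SPL.
cooling tower: 92 − 20·log₁₀(42.0/3.1) = 92 − 22.64 = 69.36 dB SPL.
hydraulic press: 88 − 20·log₁₀(19.9/3.1) = 88 − 16.15 = 71.85 dB SPL.
Σ 10^(L/10) = 3.058e+07 → L_total = 10·log₁₀(3.058e+07) = 74.85 dB SPL.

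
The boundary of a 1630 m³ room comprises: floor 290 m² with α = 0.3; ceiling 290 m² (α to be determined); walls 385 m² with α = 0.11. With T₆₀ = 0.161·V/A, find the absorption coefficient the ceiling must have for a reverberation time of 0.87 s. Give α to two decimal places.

A = 0.161·V/T₆₀ = 0.161·1630/0.87 = 301.64 m² sabins.
Absorption from the other surfaces = 290·0.3 + 385·0.11 = 129.35 m², so the ceiling must supply 172.29 m² over 290 m².
α = 172.29/290 = 0.594.

0.59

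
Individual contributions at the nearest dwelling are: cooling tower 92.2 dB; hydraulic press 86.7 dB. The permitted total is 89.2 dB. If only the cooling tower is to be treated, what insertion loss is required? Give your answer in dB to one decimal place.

The untreated sources together contribute 10^(86.7/10) = 4.677e+08, i.e. 86.70 dB.
To meet 89.2 dB overall, the treated cooling tower may contribute at most 10^(89.2/10) − 4.677e+08 = 3.640e+08, i.e. 85.61 dB.
Required insertion loss = 92.2 − 85.61 = 6.59 dB.

6.6 dB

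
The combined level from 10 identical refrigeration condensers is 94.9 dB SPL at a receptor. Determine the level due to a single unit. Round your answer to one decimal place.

For N identical incoherent sources L_total = L₁ + 10·log₁₀ N, so L₁ = 94.9 − 10·log₁₀(10) = 94.9 − 10.000.

84.9 dB SPL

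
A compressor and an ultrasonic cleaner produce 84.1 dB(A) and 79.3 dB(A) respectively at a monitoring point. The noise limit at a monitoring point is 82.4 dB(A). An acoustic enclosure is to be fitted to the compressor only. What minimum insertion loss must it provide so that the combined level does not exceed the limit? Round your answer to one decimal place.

Fixed contribution from the other source: Σ 10^(L/10) = 10^(79.3/10) = 8.511e+07 (79.30 dB(A)).
The limit corresponds to 10^(82.4/10) = 1.738e+08; subtracting the fixed part leaves 8.867e+07 for the compressor, i.e. 79.48 dB(A).
So the compressor must be reduced from 84.1 to 79.48 dB(A): IL = 4.62 dB.

4.6 dB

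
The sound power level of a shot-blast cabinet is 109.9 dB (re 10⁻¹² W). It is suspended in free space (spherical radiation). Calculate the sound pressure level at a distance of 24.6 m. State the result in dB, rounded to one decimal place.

71.1 dB

L_p = L_w − 10·log₁₀(4π·r²) with r = 24.6 m.
4π·r² = 7605 m², 10·log₁₀ of that is 38.811 dB.
L_p = 109.9 − 38.811 = 71.09 dB.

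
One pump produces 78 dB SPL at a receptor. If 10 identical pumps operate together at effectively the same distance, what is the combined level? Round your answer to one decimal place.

With 10 equal, uncorrelated contributions the intensity is 10× that of one unit, giving a rise of 10·log₁₀ 10.
L_total = 78 + 10·log₁₀(10) = 78 + 10.000 = 88.00 dB SPL.

88.0 dB SPL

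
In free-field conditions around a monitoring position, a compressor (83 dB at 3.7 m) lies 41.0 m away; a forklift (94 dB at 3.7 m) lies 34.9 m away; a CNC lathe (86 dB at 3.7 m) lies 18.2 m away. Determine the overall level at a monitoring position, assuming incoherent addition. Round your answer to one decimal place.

First find each source's level at the receiver (point-source: −20·log₁₀(r/r_ref)), then combine on an intensity basis.
compressor: 83 − 20·log₁₀(41.0/3.7) = 83 − 20.89 = 62.11 dB.
forklift: 94 − 20·log₁₀(34.9/3.7) = 94 − 19.49 = 74.51 dB.
CNC lathe: 86 − 20·log₁₀(18.2/3.7) = 86 − 13.84 = 72.16 dB.
Σ 10^(L/10) = 4.631e+07 → L_total = 10·log₁₀(4.631e+07) = 76.66 dB.

76.7 dB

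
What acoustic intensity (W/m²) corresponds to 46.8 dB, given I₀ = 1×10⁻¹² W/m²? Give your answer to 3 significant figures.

4.79e-08 W/m²

I = I₀·10^(L/10) = 10⁻¹² × 10^(46.8/10) = 10^(-7.320).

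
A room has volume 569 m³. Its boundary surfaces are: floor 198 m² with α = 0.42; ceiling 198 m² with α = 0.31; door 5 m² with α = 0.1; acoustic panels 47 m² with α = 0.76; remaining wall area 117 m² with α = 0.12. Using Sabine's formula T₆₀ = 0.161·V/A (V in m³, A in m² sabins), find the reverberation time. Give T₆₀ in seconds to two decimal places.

0.47 s

Total absorption A = 198·0.42 + 198·0.31 + 5·0.1 + 47·0.76 + 117·0.12 = 194.80 m² sabins.
T₆₀ = 0.161·V/A = 0.161·569/194.80 = 0.470 s.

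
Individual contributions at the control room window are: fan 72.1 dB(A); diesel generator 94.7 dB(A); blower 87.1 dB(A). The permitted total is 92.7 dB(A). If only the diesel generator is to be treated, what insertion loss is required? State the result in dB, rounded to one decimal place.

The untreated sources together contribute 10^(72.1/10) + 10^(87.1/10) = 5.291e+08, i.e. 87.24 dB(A).
To meet 92.7 dB(A) overall, the treated diesel generator may contribute at most 10^(92.7/10) − 5.291e+08 = 1.333e+09, i.e. 91.25 dB(A).
So the diesel generator must be reduced from 94.7 to 91.25 dB(A): IL = 3.45 dB.

3.5 dB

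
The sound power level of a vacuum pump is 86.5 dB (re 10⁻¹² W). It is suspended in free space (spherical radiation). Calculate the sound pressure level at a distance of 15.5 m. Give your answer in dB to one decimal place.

The power spreads over a sphere of area 4π·r², so L_p = L_w − 10·log₁₀(4π·r²).
4π·r² = 3019 m², 10·log₁₀ of that is 34.799 dB.
L_p = 86.5 − 34.799 = 51.70 dB.

51.7 dB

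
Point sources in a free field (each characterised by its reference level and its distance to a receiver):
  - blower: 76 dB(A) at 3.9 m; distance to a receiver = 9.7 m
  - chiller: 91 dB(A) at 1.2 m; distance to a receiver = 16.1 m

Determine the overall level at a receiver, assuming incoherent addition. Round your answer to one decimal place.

71.3 dB(A)

First find each source's level at the receiver (point-source: −20·log₁₀(r/r_ref)), then combine on an intensity basis.
blower: 76 − 20·log₁₀(9.7/3.9) = 76 − 7.91 = 68.09 dB(A).
chiller: 91 − 20·log₁₀(16.1/1.2) = 91 − 22.55 = 68.45 dB(A).
Σ 10^(L/10) = 1.343e+07 → L_total = 10·log₁₀(1.343e+07) = 71.28 dB(A).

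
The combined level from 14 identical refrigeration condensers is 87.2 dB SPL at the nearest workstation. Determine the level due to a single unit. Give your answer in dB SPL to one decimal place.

14 equal contributions raise the level by 10·log₁₀ 14 = 11.461 dB, so each unit alone gives 87.2 − 11.461.

75.7 dB SPL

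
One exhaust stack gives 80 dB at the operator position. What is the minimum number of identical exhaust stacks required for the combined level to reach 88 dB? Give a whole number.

7

The shortfall is 88 − 80 = 8.0 dB, and N units add 10·log₁₀ N, so need 10·log₁₀ N ≥ 8.0.
N ≥ 10^(8.0/10) = 6.310, so N = 7.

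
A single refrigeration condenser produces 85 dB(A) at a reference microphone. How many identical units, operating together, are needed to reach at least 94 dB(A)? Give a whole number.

The shortfall is 94 − 85 = 9.0 dB, and N units add 10·log₁₀ N, so need 10·log₁₀ N ≥ 9.0.
N ≥ 10^(9.0/10) = 7.943, so N = 8.

8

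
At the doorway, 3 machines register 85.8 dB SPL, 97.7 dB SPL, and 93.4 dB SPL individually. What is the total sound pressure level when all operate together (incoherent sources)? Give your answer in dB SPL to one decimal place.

99.3 dB SPL

Incoherent sources combine by intensity addition: L_total = 10·log₁₀(Σ 10^(L_i/10)).
Σ 10^(L/10) = 10^(85.8/10) + 10^(97.7/10) + 10^(93.4/10) = 8.456e+09.
L_total = 10·log₁₀(8.456e+09) = 99.27 dB SPL.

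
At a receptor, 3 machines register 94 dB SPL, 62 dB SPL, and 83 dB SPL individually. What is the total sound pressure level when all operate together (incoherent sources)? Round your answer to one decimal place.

94.3 dB SPL

Incoherent sources combine by intensity addition: L_total = 10·log₁₀(Σ 10^(L_i/10)).
Σ 10^(L/10) = 10^(94/10) + 10^(62/10) + 10^(83/10) = 2.713e+09.
L_total = 10·log₁₀(2.713e+09) = 94.33 dB SPL.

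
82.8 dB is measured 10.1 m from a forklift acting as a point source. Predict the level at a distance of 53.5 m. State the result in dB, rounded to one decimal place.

Point-source attenuation: ΔL = 20·log₁₀(r₂/r₁) = 20·log₁₀(53.5/10.1) = 14.481 dB.
L₂ = 82.8 − 20·log₁₀(53.5/10.1) = 82.8 − 14.481 = 68.32 dB.

68.3 dB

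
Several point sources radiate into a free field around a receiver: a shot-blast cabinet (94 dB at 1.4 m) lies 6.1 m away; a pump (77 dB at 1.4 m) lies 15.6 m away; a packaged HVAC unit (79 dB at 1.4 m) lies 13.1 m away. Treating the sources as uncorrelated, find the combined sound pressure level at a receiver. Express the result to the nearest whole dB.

First find each source's level at the receiver (point-source: −20·log₁₀(r/r_ref)), then combine on an intensity basis.
shot-blast cabinet: 94 − 20·log₁₀(6.1/1.4) = 94 − 12.78 = 81.22 dB.
pump: 77 − 20·log₁₀(15.6/1.4) = 77 − 20.94 = 56.06 dB.
packaged HVAC unit: 79 − 20·log₁₀(13.1/1.4) = 79 − 19.42 = 59.58 dB.
Σ 10^(L/10) = 1.336e+08 → L_total = 10·log₁₀(1.336e+08) = 81.26 dB.

81 dB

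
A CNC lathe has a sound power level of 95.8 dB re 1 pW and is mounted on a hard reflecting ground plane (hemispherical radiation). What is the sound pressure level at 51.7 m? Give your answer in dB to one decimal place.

53.5 dB

L_p = L_w − 10·log₁₀(2π·r²) with r = 51.7 m.
2π·r² = 1.679e+04 m², 10·log₁₀ of that is 42.252 dB.
L_p = 95.8 − 42.252 = 53.55 dB.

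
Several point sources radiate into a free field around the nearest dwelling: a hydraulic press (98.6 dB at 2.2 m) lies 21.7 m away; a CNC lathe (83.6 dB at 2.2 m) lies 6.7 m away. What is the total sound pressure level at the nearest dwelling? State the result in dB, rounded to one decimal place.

80.0 dB

Propagate each source to the receiver with L = L_ref − 20·log₁₀(r/r_ref), then add intensities.
hydraulic press: 98.6 − 20·log₁₀(21.7/2.2) = 98.6 − 19.88 = 78.72 dB.
CNC lathe: 83.6 − 20·log₁₀(6.7/2.2) = 83.6 − 9.67 = 73.93 dB.
Σ 10^(L/10) = 9.916e+07 → L_total = 10·log₁₀(9.916e+07) = 79.96 dB.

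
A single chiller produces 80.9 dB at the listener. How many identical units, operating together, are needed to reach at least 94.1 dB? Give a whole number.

21

The shortfall is 94.1 − 80.9 = 13.2 dB, and N units add 10·log₁₀ N, so need 10·log₁₀ N ≥ 13.2.
N ≥ 10^(13.2/10) = 20.893, so N = 21.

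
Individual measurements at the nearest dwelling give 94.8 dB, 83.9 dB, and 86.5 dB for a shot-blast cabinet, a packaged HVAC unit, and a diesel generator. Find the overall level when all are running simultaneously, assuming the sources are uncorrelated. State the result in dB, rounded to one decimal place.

95.7 dB

For uncorrelated sources the intensities add, so convert each level to linear form, sum, and take 10·log₁₀ of the total.
Σ 10^(L/10) = 10^(94.8/10) + 10^(83.9/10) + 10^(86.5/10) = 3.712e+09.
L_total = 10·log₁₀(3.712e+09) = 95.70 dB.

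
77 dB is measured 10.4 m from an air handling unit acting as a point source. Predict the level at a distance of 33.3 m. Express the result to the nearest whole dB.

For a point source, L₂ = L₁ − 20·log₁₀(r₂/r₁).
L₂ = 77 − 20·log₁₀(33.3/10.4) = 77 − 10.108 = 66.89 dB.

67 dB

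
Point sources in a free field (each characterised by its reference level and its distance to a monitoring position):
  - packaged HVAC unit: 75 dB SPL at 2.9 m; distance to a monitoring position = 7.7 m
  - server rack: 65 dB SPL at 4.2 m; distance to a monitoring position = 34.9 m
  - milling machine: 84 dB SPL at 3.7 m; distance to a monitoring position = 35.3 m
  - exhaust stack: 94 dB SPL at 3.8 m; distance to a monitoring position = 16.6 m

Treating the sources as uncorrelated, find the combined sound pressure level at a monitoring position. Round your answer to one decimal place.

Propagate each source to the receiver with L = L_ref − 20·log₁₀(r/r_ref), then add intensities.
packaged HVAC unit: 75 − 20·log₁₀(7.7/2.9) = 75 − 8.48 = 66.52 dB SPL.
server rack: 65 − 20·log₁₀(34.9/4.2) = 65 − 18.39 = 46.61 dB SPL.
milling machine: 84 − 20·log₁₀(35.3/3.7) = 84 − 19.59 = 64.41 dB SPL.
exhaust stack: 94 − 20·log₁₀(16.6/3.8) = 94 − 12.81 = 81.19 dB SPL.
Σ 10^(L/10) = 1.389e+08 → L_total = 10·log₁₀(1.389e+08) = 81.43 dB SPL.

81.4 dB SPL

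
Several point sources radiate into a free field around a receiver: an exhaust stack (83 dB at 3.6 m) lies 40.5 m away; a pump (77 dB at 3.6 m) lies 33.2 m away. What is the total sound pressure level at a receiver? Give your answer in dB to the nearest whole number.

Propagate each source to the receiver with L = L_ref − 20·log₁₀(r/r_ref), then add intensities.
exhaust stack: 83 − 20·log₁₀(40.5/3.6) = 83 − 21.02 = 61.98 dB.
pump: 77 − 20·log₁₀(33.2/3.6) = 77 − 19.30 = 57.70 dB.
Σ 10^(L/10) = 2.166e+06 → L_total = 10·log₁₀(2.166e+06) = 63.36 dB.

63 dB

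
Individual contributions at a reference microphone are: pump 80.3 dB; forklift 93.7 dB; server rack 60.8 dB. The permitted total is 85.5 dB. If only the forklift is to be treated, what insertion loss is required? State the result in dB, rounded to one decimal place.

9.8 dB

Fixed contribution from the other sources: Σ 10^(L/10) = 10^(80.3/10) + 10^(60.8/10) = 1.084e+08 (80.35 dB).
To meet 85.5 dB overall, the treated forklift may contribute at most 10^(85.5/10) − 1.084e+08 = 2.465e+08, i.e. 83.92 dB.
Required insertion loss = 93.7 − 83.92 = 9.78 dB.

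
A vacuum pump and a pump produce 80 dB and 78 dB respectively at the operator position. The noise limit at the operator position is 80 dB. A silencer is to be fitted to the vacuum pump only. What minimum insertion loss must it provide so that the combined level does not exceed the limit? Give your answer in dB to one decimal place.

4.3 dB

Everything except the vacuum pump sums to 10^(78/10) = 6.310e+07 in linear terms, 78.00 dB.
To meet 80 dB overall, the treated vacuum pump may contribute at most 10^(80/10) − 6.310e+07 = 3.690e+07, i.e. 75.67 dB.
So the vacuum pump must be reduced from 80 to 75.67 dB: IL = 4.33 dB.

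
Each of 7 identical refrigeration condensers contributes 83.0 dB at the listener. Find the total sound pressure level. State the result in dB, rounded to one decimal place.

N identical incoherent sources raise the level by 10·log₁₀ N.
L_total = 83.0 + 10·log₁₀(7) = 83.0 + 8.451 = 91.45 dB.

91.5 dB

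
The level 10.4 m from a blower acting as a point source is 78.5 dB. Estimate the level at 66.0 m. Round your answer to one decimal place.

62.4 dB

For a point source, L₂ = L₁ − 20·log₁₀(r₂/r₁).
L₂ = 78.5 − 20·log₁₀(66.0/10.4) = 78.5 − 16.050 = 62.45 dB.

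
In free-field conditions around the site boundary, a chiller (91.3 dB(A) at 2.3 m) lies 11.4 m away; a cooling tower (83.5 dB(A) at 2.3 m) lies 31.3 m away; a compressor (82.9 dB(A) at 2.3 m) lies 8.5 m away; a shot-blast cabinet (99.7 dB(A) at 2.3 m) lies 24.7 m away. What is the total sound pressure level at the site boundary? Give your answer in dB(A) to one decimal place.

81.8 dB(A)

First find each source's level at the receiver (point-source: −20·log₁₀(r/r_ref)), then combine on an intensity basis.
chiller: 91.3 − 20·log₁₀(11.4/2.3) = 91.3 − 13.90 = 77.40 dB(A).
cooling tower: 83.5 − 20·log₁₀(31.3/2.3) = 83.5 − 22.68 = 60.82 dB(A).
compressor: 82.9 − 20·log₁₀(8.5/2.3) = 82.9 − 11.35 = 71.55 dB(A).
shot-blast cabinet: 99.7 − 20·log₁₀(24.7/2.3) = 99.7 − 20.62 = 79.08 dB(A).
Σ 10^(L/10) = 1.513e+08 → L_total = 10·log₁₀(1.513e+08) = 81.80 dB(A).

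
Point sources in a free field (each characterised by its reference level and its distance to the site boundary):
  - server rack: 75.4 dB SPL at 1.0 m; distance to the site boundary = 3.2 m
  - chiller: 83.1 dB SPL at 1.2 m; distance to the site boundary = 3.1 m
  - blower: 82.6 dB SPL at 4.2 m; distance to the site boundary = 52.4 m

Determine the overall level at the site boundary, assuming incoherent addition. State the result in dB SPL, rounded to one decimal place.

75.5 dB SPL

Apply inverse-square spreading to bring every level to the receiver, then sum 10^(L/10).
server rack: 75.4 − 20·log₁₀(3.2/1.0) = 75.4 − 10.10 = 65.30 dB SPL.
chiller: 83.1 − 20·log₁₀(3.1/1.2) = 83.1 − 8.24 = 74.86 dB SPL.
blower: 82.6 − 20·log₁₀(52.4/4.2) = 82.6 − 21.92 = 60.68 dB SPL.
Σ 10^(L/10) = 3.515e+07 → L_total = 10·log₁₀(3.515e+07) = 75.46 dB SPL.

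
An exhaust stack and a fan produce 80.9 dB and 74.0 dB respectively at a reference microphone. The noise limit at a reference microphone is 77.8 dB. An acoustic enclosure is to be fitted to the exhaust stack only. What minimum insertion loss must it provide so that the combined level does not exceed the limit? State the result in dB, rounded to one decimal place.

5.4 dB

Fixed contribution from the other source: Σ 10^(L/10) = 10^(74.0/10) = 2.512e+07 (74.00 dB).
To meet 77.8 dB overall, the treated exhaust stack may contribute at most 10^(77.8/10) − 2.512e+07 = 3.514e+07, i.e. 75.46 dB.
Required insertion loss = 80.9 − 75.46 = 5.44 dB.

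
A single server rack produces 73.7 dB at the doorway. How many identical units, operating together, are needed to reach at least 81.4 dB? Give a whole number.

6

N identical sources give L₁ + 10·log₁₀ N, so require 10·log₁₀ N ≥ 81.4 − 73.7 = 7.7 dB.
N ≥ 10^(7.7/10) = 5.888, so N = 6.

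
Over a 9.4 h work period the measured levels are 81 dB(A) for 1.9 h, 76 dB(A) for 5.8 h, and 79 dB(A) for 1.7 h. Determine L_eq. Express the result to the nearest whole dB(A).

78 dB(A)

Weight each interval's intensity by its duration and average over T = 9.4 h:
Σ tᵢ·10^(Lᵢ/10) = 1.9·10^(81/10) + 5.8·10^(76/10) + 1.7·10^(79/10) = 6.051e+08.
L_eq = 10·log₁₀(6.051e+08/9.4) = 78.09 dB(A).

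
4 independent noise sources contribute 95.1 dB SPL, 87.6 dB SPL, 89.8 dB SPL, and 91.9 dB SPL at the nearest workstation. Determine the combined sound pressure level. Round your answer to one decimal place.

Incoherent sources combine by intensity addition: L_total = 10·log₁₀(Σ 10^(L_i/10)).
Σ 10^(L/10) = 10^(95.1/10) + 10^(87.6/10) + 10^(89.8/10) + 10^(91.9/10) = 6.315e+09.
L_total = 10·log₁₀(6.315e+09) = 98.00 dB SPL.

98.0 dB SPL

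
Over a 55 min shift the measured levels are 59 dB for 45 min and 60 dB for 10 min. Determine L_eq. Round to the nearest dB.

Weight each interval's intensity by its duration and average over T = 55 min:
Σ tᵢ·10^(Lᵢ/10) = 45·10^(59/10) + 10·10^(60/10) = 4.574e+07.
L_eq = 10·log₁₀(4.574e+07/55) = 59.20 dB.

59 dB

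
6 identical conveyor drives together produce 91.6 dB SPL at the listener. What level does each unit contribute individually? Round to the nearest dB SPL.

84 dB SPL

Dividing the total intensity by 6 lowers the level by 10·log₁₀ 6 = 7.782 dB: L₁ = 91.6 − 7.782.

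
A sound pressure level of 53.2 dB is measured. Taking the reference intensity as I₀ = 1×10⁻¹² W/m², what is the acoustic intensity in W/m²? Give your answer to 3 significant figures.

I/I₀ = 10^(53.2/10) = 2.089e+05, so I = 2.089e+05 × 10⁻¹² W/m².

2.09e-07 W/m²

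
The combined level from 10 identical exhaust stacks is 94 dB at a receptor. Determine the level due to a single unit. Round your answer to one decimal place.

84.0 dB

10 equal contributions raise the level by 10·log₁₀ 10 = 10.000 dB, so each unit alone gives 94 − 10.000.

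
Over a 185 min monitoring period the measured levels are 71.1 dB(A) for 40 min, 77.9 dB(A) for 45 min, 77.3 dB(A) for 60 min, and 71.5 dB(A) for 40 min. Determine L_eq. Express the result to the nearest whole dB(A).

L_eq = 10·log₁₀[(1/T)·Σ tᵢ·10^(Lᵢ/10)] with T = 185 min.
Σ tᵢ·10^(Lᵢ/10) = 40·10^(71.1/10) + 45·10^(77.9/10) + 60·10^(77.3/10) + 40·10^(71.5/10) = 7.077e+09.
L_eq = 10·log₁₀(7.077e+09/185) = 75.83 dB(A).

76 dB(A)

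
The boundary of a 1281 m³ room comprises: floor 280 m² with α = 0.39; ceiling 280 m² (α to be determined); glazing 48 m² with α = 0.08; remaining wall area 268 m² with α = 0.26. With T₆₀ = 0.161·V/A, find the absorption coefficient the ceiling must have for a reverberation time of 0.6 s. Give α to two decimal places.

A = 0.161·V/T₆₀ = 0.161·1281/0.6 = 343.74 m² sabins.
Absorption from the other surfaces = 280·0.39 + 48·0.08 + 268·0.26 = 182.72 m², so the ceiling must supply 161.02 m² over 280 m².
α = 161.02/280 = 0.575.

0.58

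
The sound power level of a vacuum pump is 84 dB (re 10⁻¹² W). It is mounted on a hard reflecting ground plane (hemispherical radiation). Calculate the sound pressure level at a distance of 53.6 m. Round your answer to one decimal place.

41.4 dB

Free-field hemispherical radiation: L_p = L_w − 10·log₁₀(2π·r²), r = 53.6 m.
2π·r² = 1.805e+04 m², 10·log₁₀ of that is 42.565 dB.
L_p = 84 − 42.565 = 41.43 dB.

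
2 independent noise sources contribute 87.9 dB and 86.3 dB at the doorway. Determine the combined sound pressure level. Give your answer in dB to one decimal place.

Incoherent sources combine by intensity addition: L_total = 10·log₁₀(Σ 10^(L_i/10)).
Σ 10^(L/10) = 10^(87.9/10) + 10^(86.3/10) = 1.043e+09.
L_total = 10·log₁₀(1.043e+09) = 90.18 dB.

90.2 dB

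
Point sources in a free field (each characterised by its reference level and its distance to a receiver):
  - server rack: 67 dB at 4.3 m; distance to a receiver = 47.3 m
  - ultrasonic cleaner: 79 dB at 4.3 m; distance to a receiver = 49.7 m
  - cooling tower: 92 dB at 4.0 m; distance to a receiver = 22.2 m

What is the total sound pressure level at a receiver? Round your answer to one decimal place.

Propagate each source to the receiver with L = L_ref − 20·log₁₀(r/r_ref), then add intensities.
server rack: 67 − 20·log₁₀(47.3/4.3) = 67 − 20.83 = 46.17 dB.
ultrasonic cleaner: 79 − 20·log₁₀(49.7/4.3) = 79 − 21.26 = 57.74 dB.
cooling tower: 92 − 20·log₁₀(22.2/4.0) = 92 − 14.89 = 77.11 dB.
Σ 10^(L/10) = 5.209e+07 → L_total = 10·log₁₀(5.209e+07) = 77.17 dB.

77.2 dB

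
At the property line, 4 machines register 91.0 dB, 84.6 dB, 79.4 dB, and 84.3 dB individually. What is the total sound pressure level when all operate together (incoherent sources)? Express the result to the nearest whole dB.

For uncorrelated sources the intensities add, so convert each level to linear form, sum, and take 10·log₁₀ of the total.
Σ 10^(L/10) = 10^(91.0/10) + 10^(84.6/10) + 10^(79.4/10) + 10^(84.3/10) = 1.904e+09.
L_total = 10·log₁₀(1.904e+09) = 92.80 dB.

93 dB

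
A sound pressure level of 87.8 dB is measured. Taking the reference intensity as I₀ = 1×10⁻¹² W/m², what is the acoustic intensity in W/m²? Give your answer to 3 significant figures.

I = I₀·10^(L/10) = 10⁻¹² × 10^(87.8/10) = 10^(-3.220).

0.000603 W/m²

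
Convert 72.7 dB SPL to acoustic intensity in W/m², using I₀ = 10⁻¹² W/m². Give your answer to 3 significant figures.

I/I₀ = 10^(72.7/10) = 1.862e+07, so I = 1.862e+07 × 10⁻¹² W/m².

1.86e-05 W/m²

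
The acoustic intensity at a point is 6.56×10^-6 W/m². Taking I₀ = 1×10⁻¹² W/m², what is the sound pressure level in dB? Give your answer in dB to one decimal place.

68.2 dB

Dividing by I₀ shifts the exponent by 12: I/I₀ = 6.56×10^6.
L = 10·(0.8169 + 6) = 68.17 dB.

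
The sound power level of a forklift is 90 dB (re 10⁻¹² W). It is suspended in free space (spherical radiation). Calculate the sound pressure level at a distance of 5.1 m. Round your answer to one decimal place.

64.9 dB

Free-field spherical radiation: L_p = L_w − 10·log₁₀(4π·r²), r = 5.1 m.
4π·r² = 326.9 m², 10·log₁₀ of that is 25.144 dB.
L_p = 90 − 25.144 = 64.86 dB.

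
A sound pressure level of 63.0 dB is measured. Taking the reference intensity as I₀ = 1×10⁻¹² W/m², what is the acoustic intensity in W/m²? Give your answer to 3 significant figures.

L = 10·log₁₀(I/I₀) ⇒ I = I₀·10^(L/10) = 10⁻¹² × 10^6.30.

2.00e-06 W/m²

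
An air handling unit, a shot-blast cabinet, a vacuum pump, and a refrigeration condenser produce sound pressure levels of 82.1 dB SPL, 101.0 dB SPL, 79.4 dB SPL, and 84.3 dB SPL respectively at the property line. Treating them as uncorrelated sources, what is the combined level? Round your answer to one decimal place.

101.2 dB SPL

Incoherent sources combine by intensity addition: L_total = 10·log₁₀(Σ 10^(L_i/10)).
Σ 10^(L/10) = 10^(82.1/10) + 10^(101.0/10) + 10^(79.4/10) + 10^(84.3/10) = 1.311e+10.
L_total = 10·log₁₀(1.311e+10) = 101.18 dB SPL.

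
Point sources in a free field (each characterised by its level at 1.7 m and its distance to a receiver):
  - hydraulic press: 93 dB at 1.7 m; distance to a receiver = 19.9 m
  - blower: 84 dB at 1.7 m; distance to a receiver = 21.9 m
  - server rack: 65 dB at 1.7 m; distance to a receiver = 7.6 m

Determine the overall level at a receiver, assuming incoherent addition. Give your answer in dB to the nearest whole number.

72 dB

First find each source's level at the receiver (point-source: −20·log₁₀(r/r_ref)), then combine on an intensity basis.
hydraulic press: 93 − 20·log₁₀(19.9/1.7) = 93 − 21.37 = 71.63 dB.
blower: 84 − 20·log₁₀(21.9/1.7) = 84 − 22.20 = 61.80 dB.
server rack: 65 − 20·log₁₀(7.6/1.7) = 65 − 13.01 = 51.99 dB.
Σ 10^(L/10) = 1.623e+07 → L_total = 10·log₁₀(1.623e+07) = 72.10 dB.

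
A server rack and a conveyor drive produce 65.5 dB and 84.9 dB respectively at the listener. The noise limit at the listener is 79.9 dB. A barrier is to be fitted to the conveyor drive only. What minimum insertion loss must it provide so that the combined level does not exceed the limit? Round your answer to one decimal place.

Everything except the conveyor drive sums to 10^(65.5/10) = 3.548e+06 in linear terms, 65.50 dB.
To meet 79.9 dB overall, the treated conveyor drive may contribute at most 10^(79.9/10) − 3.548e+06 = 9.418e+07, i.e. 79.74 dB.
Required insertion loss = 84.9 − 79.74 = 5.16 dB.

5.2 dB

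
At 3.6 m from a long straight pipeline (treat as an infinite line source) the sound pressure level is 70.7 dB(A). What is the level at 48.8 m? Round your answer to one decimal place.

Cylindrical spreading from a line source gives a 10·log₁₀(r₂/r₁) drop.
L₂ = 70.7 − 10·log₁₀(48.8/3.6) = 70.7 − 11.321 = 59.38 dB(A).

59.4 dB(A)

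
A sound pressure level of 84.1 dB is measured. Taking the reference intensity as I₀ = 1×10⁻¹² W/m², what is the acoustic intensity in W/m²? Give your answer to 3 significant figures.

0.000257 W/m²

I/I₀ = 10^(84.1/10) = 2.57e+08, so I = 2.57e+08 × 10⁻¹² W/m².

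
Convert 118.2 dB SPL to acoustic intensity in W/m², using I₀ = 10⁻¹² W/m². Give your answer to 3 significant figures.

I = I₀·10^(L/10) = 10⁻¹² × 10^(118.2/10) = 10^(-0.180).

0.661 W/m²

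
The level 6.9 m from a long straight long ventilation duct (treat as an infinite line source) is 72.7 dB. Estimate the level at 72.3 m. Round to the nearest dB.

62 dB

Line-source attenuation: ΔL = 10·log₁₀(r₂/r₁) = 10·log₁₀(72.3/6.9) = 10.203 dB.
L₂ = 72.7 − 10·log₁₀(72.3/6.9) = 72.7 − 10.203 = 62.50 dB.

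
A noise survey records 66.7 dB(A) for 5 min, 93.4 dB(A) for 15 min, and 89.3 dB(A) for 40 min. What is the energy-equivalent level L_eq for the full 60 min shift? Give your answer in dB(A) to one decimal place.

L_eq = 10·log₁₀[(1/T)·Σ tᵢ·10^(Lᵢ/10)] with T = 60 min.
Σ tᵢ·10^(Lᵢ/10) = 5·10^(66.7/10) + 15·10^(93.4/10) + 40·10^(89.3/10) = 6.689e+10.
L_eq = 10·log₁₀(6.689e+10/60) = 90.47 dB(A).

90.5 dB(A)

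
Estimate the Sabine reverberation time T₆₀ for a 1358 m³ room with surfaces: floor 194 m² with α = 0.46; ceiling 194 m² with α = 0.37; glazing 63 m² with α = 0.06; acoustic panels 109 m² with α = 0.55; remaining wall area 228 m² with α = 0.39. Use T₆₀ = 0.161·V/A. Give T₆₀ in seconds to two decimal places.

0.70 s

A = Σ Sᵢαᵢ = 194·0.46 + 194·0.37 + 63·0.06 + 109·0.55 + 228·0.39 = 313.67 m².
T₆₀ = 0.161 × 1358 / 313.67 = 0.697 s.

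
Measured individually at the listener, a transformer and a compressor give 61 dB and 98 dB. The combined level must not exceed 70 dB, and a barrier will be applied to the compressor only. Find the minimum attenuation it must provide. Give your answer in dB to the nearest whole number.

29 dB

Fixed contribution from the other source: Σ 10^(L/10) = 10^(61/10) = 1.259e+06 (61.00 dB).
To meet 70 dB overall, the treated compressor may contribute at most 10^(70/10) − 1.259e+06 = 8.741e+06, i.e. 69.42 dB.
So the compressor must be reduced from 98 to 69.42 dB: IL = 28.58 dB.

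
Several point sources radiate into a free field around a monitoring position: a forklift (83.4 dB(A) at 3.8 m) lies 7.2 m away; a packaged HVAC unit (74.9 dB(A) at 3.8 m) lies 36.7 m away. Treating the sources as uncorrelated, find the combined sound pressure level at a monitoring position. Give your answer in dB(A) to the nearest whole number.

78 dB(A)

First find each source's level at the receiver (point-source: −20·log₁₀(r/r_ref)), then combine on an intensity basis.
forklift: 83.4 − 20·log₁₀(7.2/3.8) = 83.4 − 5.55 = 77.85 dB(A).
packaged HVAC unit: 74.9 − 20·log₁₀(36.7/3.8) = 74.9 − 19.70 = 55.20 dB(A).
Σ 10^(L/10) = 6.127e+07 → L_total = 10·log₁₀(6.127e+07) = 77.87 dB(A).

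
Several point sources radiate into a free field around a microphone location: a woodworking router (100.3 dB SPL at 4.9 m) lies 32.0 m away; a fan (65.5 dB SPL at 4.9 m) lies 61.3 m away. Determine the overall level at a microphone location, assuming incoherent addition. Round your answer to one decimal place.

Apply inverse-square spreading to bring every level to the receiver, then sum 10^(L/10).
woodworking router: 100.3 − 20·log₁₀(32.0/4.9) = 100.3 − 16.30 = 84.00 dB SPL.
fan: 65.5 − 20·log₁₀(61.3/4.9) = 65.5 − 21.95 = 43.55 dB SPL.
Σ 10^(L/10) = 2.513e+08 → L_total = 10·log₁₀(2.513e+08) = 84.00 dB SPL.

84.0 dB SPL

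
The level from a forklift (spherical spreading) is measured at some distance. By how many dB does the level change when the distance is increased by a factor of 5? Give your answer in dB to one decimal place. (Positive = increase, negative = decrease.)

With spherical spreading the level changes by −20·log₁₀(r₂/r₁).
ΔL = −20·log₁₀(5) = -13.98 dB.

-14.0 dB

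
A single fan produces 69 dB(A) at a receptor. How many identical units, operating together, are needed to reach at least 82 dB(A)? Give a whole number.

The shortfall is 82 − 69 = 13.0 dB, and N units add 10·log₁₀ N, so need 10·log₁₀ N ≥ 13.0.
N ≥ 10^(13.0/10) = 19.953, so N = 20.

20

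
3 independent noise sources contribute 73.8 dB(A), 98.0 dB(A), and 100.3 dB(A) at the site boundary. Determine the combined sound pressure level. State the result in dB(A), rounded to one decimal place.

For uncorrelated sources the intensities add, so convert each level to linear form, sum, and take 10·log₁₀ of the total.
Σ 10^(L/10) = 10^(73.8/10) + 10^(98.0/10) + 10^(100.3/10) = 1.705e+10.
L_total = 10·log₁₀(1.705e+10) = 102.32 dB(A).

102.3 dB(A)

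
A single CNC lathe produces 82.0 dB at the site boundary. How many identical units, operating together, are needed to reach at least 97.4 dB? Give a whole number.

The shortfall is 97.4 − 82.0 = 15.4 dB, and N units add 10·log₁₀ N, so need 10·log₁₀ N ≥ 15.4.
N ≥ 10^(15.4/10) = 34.674, so N = 35.

35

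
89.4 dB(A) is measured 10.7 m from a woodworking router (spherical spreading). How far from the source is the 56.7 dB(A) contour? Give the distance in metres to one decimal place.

For a point source L₁ − L₂ = 20·log₁₀(r₂/r₁), so r₂ = r₁·10^((L₁−L₂)/20).
r₂ = 10.7·10^((89.4−56.7)/20) = 10.7·10^(32.7/20) = 461.73 m.

461.7 m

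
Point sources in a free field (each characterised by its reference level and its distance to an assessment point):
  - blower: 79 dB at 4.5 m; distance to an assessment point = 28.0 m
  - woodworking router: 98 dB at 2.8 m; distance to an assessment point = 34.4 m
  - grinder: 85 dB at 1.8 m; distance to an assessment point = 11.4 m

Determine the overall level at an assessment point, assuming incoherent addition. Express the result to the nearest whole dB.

77 dB

Propagate each source to the receiver with L = L_ref − 20·log₁₀(r/r_ref), then add intensities.
blower: 79 − 20·log₁₀(28.0/4.5) = 79 − 15.88 = 63.12 dB.
woodworking router: 98 − 20·log₁₀(34.4/2.8) = 98 − 21.79 = 76.21 dB.
grinder: 85 − 20·log₁₀(11.4/1.8) = 85 − 16.03 = 68.97 dB.
Σ 10^(L/10) = 5.174e+07 → L_total = 10·log₁₀(5.174e+07) = 77.14 dB.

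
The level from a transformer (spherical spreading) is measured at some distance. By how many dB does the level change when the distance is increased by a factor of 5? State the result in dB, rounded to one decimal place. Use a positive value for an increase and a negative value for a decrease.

-14.0 dB

Point-source spreading: ΔL = −20·log₁₀(r₂/r₁).
ΔL = −20·log₁₀(5) = -13.98 dB.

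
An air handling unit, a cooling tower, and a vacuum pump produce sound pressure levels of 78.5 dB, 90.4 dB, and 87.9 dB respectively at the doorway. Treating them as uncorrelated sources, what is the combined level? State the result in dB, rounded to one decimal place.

Incoherent sources combine by intensity addition: L_total = 10·log₁₀(Σ 10^(L_i/10)).
Σ 10^(L/10) = 10^(78.5/10) + 10^(90.4/10) + 10^(87.9/10) = 1.784e+09.
L_total = 10·log₁₀(1.784e+09) = 92.51 dB.

92.5 dB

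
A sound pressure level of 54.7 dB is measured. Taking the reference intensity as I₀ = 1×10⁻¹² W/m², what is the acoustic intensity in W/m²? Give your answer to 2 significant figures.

3.0e-07 W/m²

L = 10·log₁₀(I/I₀) ⇒ I = I₀·10^(L/10) = 10⁻¹² × 10^5.47.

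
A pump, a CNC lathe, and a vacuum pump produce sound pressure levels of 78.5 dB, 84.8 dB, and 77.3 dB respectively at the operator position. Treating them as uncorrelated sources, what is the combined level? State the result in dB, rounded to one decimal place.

86.3 dB

For uncorrelated sources the intensities add, so convert each level to linear form, sum, and take 10·log₁₀ of the total.
Σ 10^(L/10) = 10^(78.5/10) + 10^(84.8/10) + 10^(77.3/10) = 4.265e+08.
L_total = 10·log₁₀(4.265e+08) = 86.30 dB.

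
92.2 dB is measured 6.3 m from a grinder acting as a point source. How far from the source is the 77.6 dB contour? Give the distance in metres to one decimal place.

The 14.6 dB drop corresponds to a distance ratio of 10^(14.6/20) for a point source.
r₂ = 6.3·10^((92.2−77.6)/20) = 6.3·10^(14.6/20) = 33.83 m.

33.8 m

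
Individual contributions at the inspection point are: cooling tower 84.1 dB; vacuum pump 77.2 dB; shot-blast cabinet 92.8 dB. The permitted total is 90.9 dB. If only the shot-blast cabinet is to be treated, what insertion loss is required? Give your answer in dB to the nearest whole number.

3 dB

The untreated sources together contribute 10^(84.1/10) + 10^(77.2/10) = 3.095e+08, i.e. 84.91 dB.
The limit corresponds to 10^(90.9/10) = 1.230e+09; subtracting the fixed part leaves 9.207e+08 for the shot-blast cabinet, i.e. 89.64 dB.
So the shot-blast cabinet must be reduced from 92.8 to 89.64 dB: IL = 3.16 dB.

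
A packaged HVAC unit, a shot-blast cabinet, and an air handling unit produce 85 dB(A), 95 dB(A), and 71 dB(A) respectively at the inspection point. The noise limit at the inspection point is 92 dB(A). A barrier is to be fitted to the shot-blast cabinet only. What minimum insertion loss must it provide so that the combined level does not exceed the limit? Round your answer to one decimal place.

Fixed contribution from the other sources: Σ 10^(L/10) = 10^(85/10) + 10^(71/10) = 3.288e+08 (85.17 dB(A)).
To meet 92 dB(A) overall, the treated shot-blast cabinet may contribute at most 10^(92/10) − 3.288e+08 = 1.256e+09, i.e. 90.99 dB(A).
So the shot-blast cabinet must be reduced from 95 to 90.99 dB(A): IL = 4.01 dB.

4.0 dB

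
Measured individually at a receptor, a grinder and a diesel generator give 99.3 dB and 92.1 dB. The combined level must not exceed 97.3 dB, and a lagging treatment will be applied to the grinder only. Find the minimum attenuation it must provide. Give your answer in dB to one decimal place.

3.6 dB

The untreated sources together contribute 10^(92.1/10) = 1.622e+09, i.e. 92.10 dB.
To meet 97.3 dB overall, the treated grinder may contribute at most 10^(97.3/10) − 1.622e+09 = 3.749e+09, i.e. 95.74 dB.
Required insertion loss = 99.3 − 95.74 = 3.56 dB.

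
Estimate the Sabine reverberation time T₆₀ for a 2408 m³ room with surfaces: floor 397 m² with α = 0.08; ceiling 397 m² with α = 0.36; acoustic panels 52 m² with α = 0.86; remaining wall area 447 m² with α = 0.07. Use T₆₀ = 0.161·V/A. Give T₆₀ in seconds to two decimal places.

A = Σ Sᵢαᵢ = 397·0.08 + 397·0.36 + 52·0.86 + 447·0.07 = 250.69 m².
T₆₀ = 0.161·V/A = 0.161·2408/250.69 = 1.546 s.

1.55 s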